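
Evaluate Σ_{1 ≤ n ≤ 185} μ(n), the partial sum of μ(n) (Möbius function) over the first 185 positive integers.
Σ_{n ≤ 185} μ(n) = -3

Compute μ(n) for each 1 ≤ n ≤ 185: μ(1) = 1, μ(2) = -1, μ(3) = -1, μ(4) = 0, μ(5) = -1, μ(6) = 1, μ(7) = -1, μ(8) = 0, μ(9) = 0, μ(10) = 1, μ(11) = -1, μ(12) = 0, μ(13) = -1, μ(14) = 1, μ(15) = 1, μ(16) = 0, μ(17) = -1, μ(18) = 0, μ(19) = -1, μ(20) = 0, μ(21) = 1, μ(22) = 1, μ(23) = -1, μ(24) = 0, μ(25) = 0, μ(26) = 1, μ(27) = 0, μ(28) = 0, μ(29) = -1, μ(30) = -1, μ(31) = -1, μ(32) = 0, μ(33) = 1, μ(34) = 1, μ(35) = 1, μ(36) = 0, μ(37) = -1, μ(38) = 1, μ(39) = 1, μ(40) = 0, μ(41) = -1, μ(42) = -1, μ(43) = -1, μ(44) = 0, μ(45) = 0, μ(46) = 1, μ(47) = -1, μ(48) = 0, μ(49) = 0, μ(50) = 0, μ(51) = 1, μ(52) = 0, μ(53) = -1, μ(54) = 0, μ(55) = 1, μ(56) = 0, μ(57) = 1, μ(58) = 1, μ(59) = -1, μ(60) = 0, μ(61) = -1, μ(62) = 1, μ(63) = 0, μ(64) = 0, μ(65) = 1, μ(66) = -1, μ(67) = -1, μ(68) = 0, μ(69) = 1, μ(70) = -1, μ(71) = -1, μ(72) = 0, μ(73) = -1, μ(74) = 1, μ(75) = 0, μ(76) = 0, μ(77) = 1, μ(78) = -1, μ(79) = -1, μ(80) = 0, μ(81) = 0, μ(82) = 1, μ(83) = -1, μ(84) = 0, μ(85) = 1, μ(86) = 1, μ(87) = 1, μ(88) = 0, μ(89) = -1, μ(90) = 0, μ(91) = 1, μ(92) = 0, μ(93) = 1, μ(94) = 1, μ(95) = 1, μ(96) = 0, μ(97) = -1, μ(98) = 0, μ(99) = 0, μ(100) = 0, μ(101) = -1, μ(102) = -1, μ(103) = -1, μ(104) = 0, μ(105) = -1, μ(106) = 1, μ(107) = -1, μ(108) = 0, μ(109) = -1, μ(110) = -1, μ(111) = 1, μ(112) = 0, μ(113) = -1, μ(114) = -1, μ(115) = 1, μ(116) = 0, μ(117) = 0, μ(118) = 1, μ(119) = 1, μ(120) = 0, μ(121) = 0, μ(122) = 1, μ(123) = 1, μ(124) = 0, μ(125) = 0, μ(126) = 0, μ(127) = -1, μ(128) = 0, μ(129) = 1, μ(130) = -1, μ(131) = -1, μ(132) = 0, μ(133) = 1, μ(134) = 1, μ(135) = 0, μ(136) = 0, μ(137) = -1, μ(138) = -1, μ(139) = -1, μ(140) = 0, μ(141) = 1, μ(142) = 1, μ(143) = 1, μ(144) = 0, μ(145) = 1, μ(146) = 1, μ(147) = 0, μ(148) = 0, μ(149) = -1, μ(150) = 0, μ(151) = -1, μ(152) = 0, μ(153) = 0, μ(154) = -1, μ(155) = 1, μ(156) = 0, μ(157) = -1, μ(158) = 1, μ(159) = 1, μ(160) = 0, μ(161) = 1, μ(162) = 0, μ(163) = -1, μ(164) = 0, μ(165) = -1, μ(166) = 1, μ(167) = -1, μ(168) = 0, μ(169) = 0, μ(170) = -1, μ(171) = 0, μ(172) = 0, μ(173) = -1, μ(174) = -1, μ(175) = 0, μ(176) = 0, μ(177) = 1, μ(178) = 1, μ(179) = -1, μ(180) = 0, μ(181) = -1, μ(182) = -1, μ(183) = 1, μ(184) = 0, μ(185) = 1. Summing all 185 values: -3. (Mertens function M(x) = Σ_{n ≤ x} μ(n); on average M(x) should be small (PNT ⟺ M(x) = o(x)).)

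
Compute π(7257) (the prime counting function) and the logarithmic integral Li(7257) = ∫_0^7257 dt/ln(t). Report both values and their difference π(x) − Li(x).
π(7257) = 928;  Li(7257) ≈ 943.30;  π(x) − Li(x) ≈ -15.30.

Direct count of primes ≤ 7257 gives π(7257) = 928. Numerical evaluation of the logarithmic integral gives Li(7257) ≈ 943.30. The difference π(x) − Li(x) ≈ -15.30 is typically negative for small/moderate x (Li(x) overestimates), though Littlewood's theorem shows this sign changes infinitely often.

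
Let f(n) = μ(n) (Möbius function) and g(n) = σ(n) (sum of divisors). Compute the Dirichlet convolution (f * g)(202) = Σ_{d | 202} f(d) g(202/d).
(μ * σ)(202) = 202

Divisors of 202: [1, 2, 101, 202]. For each d | 202:
  d = 1: μ(1) · σ(202/1) = 1 · 306 = 306
  d = 2: μ(2) · σ(202/2) = -1 · 102 = -102
  d = 101: μ(101) · σ(202/101) = -1 · 3 = -3
  d = 202: μ(202) · σ(202/202) = 1 · 1 = 1
Summing: (μ * σ)(202) = 306 + -102 + -3 + 1 = 202.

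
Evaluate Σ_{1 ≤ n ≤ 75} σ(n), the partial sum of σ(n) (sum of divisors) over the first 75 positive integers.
Σ_{n ≤ 75} σ(n) = 4644

Compute σ(n) for each 1 ≤ n ≤ 75: σ(1) = 1, σ(2) = 3, σ(3) = 4, σ(4) = 7, σ(5) = 6, σ(6) = 12, σ(7) = 8, σ(8) = 15, σ(9) = 13, σ(10) = 18, σ(11) = 12, σ(12) = 28, σ(13) = 14, σ(14) = 24, σ(15) = 24, σ(16) = 31, σ(17) = 18, σ(18) = 39, σ(19) = 20, σ(20) = 42, σ(21) = 32, σ(22) = 36, σ(23) = 24, σ(24) = 60, σ(25) = 31, σ(26) = 42, σ(27) = 40, σ(28) = 56, σ(29) = 30, σ(30) = 72, σ(31) = 32, σ(32) = 63, σ(33) = 48, σ(34) = 54, σ(35) = 48, σ(36) = 91, σ(37) = 38, σ(38) = 60, σ(39) = 56, σ(40) = 90, σ(41) = 42, σ(42) = 96, σ(43) = 44, σ(44) = 84, σ(45) = 78, σ(46) = 72, σ(47) = 48, σ(48) = 124, σ(49) = 57, σ(50) = 93, σ(51) = 72, σ(52) = 98, σ(53) = 54, σ(54) = 120, σ(55) = 72, σ(56) = 120, σ(57) = 80, σ(58) = 90, σ(59) = 60, σ(60) = 168, σ(61) = 62, σ(62) = 96, σ(63) = 104, σ(64) = 127, σ(65) = 84, σ(66) = 144, σ(67) = 68, σ(68) = 126, σ(69) = 96, σ(70) = 144, σ(71) = 72, σ(72) = 195, σ(73) = 74, σ(74) = 114, σ(75) = 124. Summing all 75 values: 4644. (Average order: Σ_{n ≤ x} σ(n) ~ (π²/12) x². For x = 75, (π²/12)·75² ≈ 4626.38.)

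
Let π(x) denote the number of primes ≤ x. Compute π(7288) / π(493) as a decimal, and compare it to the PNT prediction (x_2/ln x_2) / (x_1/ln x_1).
π(7288)/π(493) = 929/94 ≈ 9.8830;  PNT prediction ≈ 10.3061.

π(493) = 94 and π(7288) = 929, so π(7288)/π(493) ≈ 9.8830. The PNT-predicted ratio is (7288/ln(7288)) / (493/ln(493)) ≈ 10.3061. The two agree to within a few percent, as expected.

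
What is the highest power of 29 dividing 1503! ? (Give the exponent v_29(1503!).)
v_29(1503!) = 52

Legendre's formula: v_p(n!) = Σ_{k ≥ 1} ⌊n / p^k⌋. For p = 29, n = 1503, the terms are:
  ⌊1503/29^1⌋ = ⌊1503/29⌋ = 51
  ⌊1503/29^2⌋ = ⌊1503/841⌋ = 1
(the next term ⌊1503/29^3⌋ = 0, terminating the sum). Summing: v_29(1503!) = 51 + 1 = 52.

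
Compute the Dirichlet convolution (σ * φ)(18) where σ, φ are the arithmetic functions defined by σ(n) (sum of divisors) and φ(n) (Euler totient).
(σ * φ)(18) = 108

Divisors of 18: [1, 2, 3, 6, 9, 18]. For each d | 18:
  d = 1: σ(1) · φ(18/1) = 1 · 6 = 6
  d = 2: σ(2) · φ(18/2) = 3 · 6 = 18
  d = 3: σ(3) · φ(18/3) = 4 · 2 = 8
  d = 6: σ(6) · φ(18/6) = 12 · 2 = 24
  d = 9: σ(9) · φ(18/9) = 13 · 1 = 13
  d = 18: σ(18) · φ(18/18) = 39 · 1 = 39
Summing: (σ * φ)(18) = 6 + 18 + 8 + 24 + 13 + 39 = 108.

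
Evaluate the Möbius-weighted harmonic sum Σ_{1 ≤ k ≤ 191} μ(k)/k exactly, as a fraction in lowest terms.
Σ μ(k)/k = -420739552915294928774241207455396214980695624016399287527924921993022991/27128766892785789697356865495675641342069048639462920399809650408428403405

Values of μ(k) for 1 ≤ k ≤ 191: μ(1) = 1, μ(2) = -1, μ(3) = -1, μ(5) = -1, μ(6) = 1, μ(7) = -1, μ(10) = 1, μ(11) = -1, μ(13) = -1, μ(14) = 1, μ(15) = 1, μ(17) = -1, μ(19) = -1, μ(21) = 1, μ(22) = 1, μ(23) = -1, μ(26) = 1, μ(29) = -1, μ(30) = -1, μ(31) = -1, μ(33) = 1, μ(34) = 1, μ(35) = 1, μ(37) = -1, μ(38) = 1, μ(39) = 1, μ(41) = -1, μ(42) = -1, μ(43) = -1, μ(46) = 1, μ(47) = -1, μ(51) = 1, μ(53) = -1, μ(55) = 1, μ(57) = 1, μ(58) = 1, μ(59) = -1, μ(61) = -1, μ(62) = 1, μ(65) = 1, μ(66) = -1, μ(67) = -1, μ(69) = 1, μ(70) = -1, μ(71) = -1, μ(73) = -1, μ(74) = 1, μ(77) = 1, μ(78) = -1, μ(79) = -1, μ(82) = 1, μ(83) = -1, μ(85) = 1, μ(86) = 1, μ(87) = 1, μ(89) = -1, μ(91) = 1, μ(93) = 1, μ(94) = 1, μ(95) = 1, μ(97) = -1, μ(101) = -1, μ(102) = -1, μ(103) = -1, μ(105) = -1, μ(106) = 1, μ(107) = -1, μ(109) = -1, μ(110) = -1, μ(111) = 1, μ(113) = -1, μ(114) = -1, μ(115) = 1, μ(118) = 1, μ(119) = 1, μ(122) = 1, μ(123) = 1, μ(127) = -1, μ(129) = 1, μ(130) = -1, μ(131) = -1, μ(133) = 1, μ(134) = 1, μ(137) = -1, μ(138) = -1, μ(139) = -1, μ(141) = 1, μ(142) = 1, μ(143) = 1, μ(145) = 1, μ(146) = 1, μ(149) = -1, μ(151) = -1, μ(154) = -1, μ(155) = 1, μ(157) = -1, μ(158) = 1, μ(159) = 1, μ(161) = 1, μ(163) = -1, μ(165) = -1, μ(166) = 1, μ(167) = -1, μ(170) = -1, μ(173) = -1, μ(174) = -1, μ(177) = 1, μ(178) = 1, μ(179) = -1, μ(181) = -1, μ(182) = -1, μ(183) = 1, μ(185) = 1, μ(186) = -1, μ(187) = 1, μ(190) = -1, μ(191) = -1, with μ = 0 on non-squarefree integers. Summing μ(k)/k for k where μ(k) ≠ 0 gives -420739552915294928774241207455396214980695624016399287527924921993022991/27128766892785789697356865495675641342069048639462920399809650408428403405 ≈ -0.0155. (PNT ⟺ this sum → 0 as n → ∞.)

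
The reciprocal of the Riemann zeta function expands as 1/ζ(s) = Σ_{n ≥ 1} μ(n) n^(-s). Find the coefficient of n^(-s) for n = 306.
μ(306) = 0

Factor n = 306 = 2 · 3^2 · 17. μ(n) = 0 if any exponent ≥ 2 (not squarefree); otherwise μ(n) = (−1)^{ω(n)} where ω(n) is the number of distinct prime factors. Applying: μ(306) = 0.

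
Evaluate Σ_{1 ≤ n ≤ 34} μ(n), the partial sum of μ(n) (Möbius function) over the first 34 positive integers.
Σ_{n ≤ 34} μ(n) = -2

Compute μ(n) for each 1 ≤ n ≤ 34: μ(1) = 1, μ(2) = -1, μ(3) = -1, μ(4) = 0, μ(5) = -1, μ(6) = 1, μ(7) = -1, μ(8) = 0, μ(9) = 0, μ(10) = 1, μ(11) = -1, μ(12) = 0, μ(13) = -1, μ(14) = 1, μ(15) = 1, μ(16) = 0, μ(17) = -1, μ(18) = 0, μ(19) = -1, μ(20) = 0, μ(21) = 1, μ(22) = 1, μ(23) = -1, μ(24) = 0, μ(25) = 0, μ(26) = 1, μ(27) = 0, μ(28) = 0, μ(29) = -1, μ(30) = -1, μ(31) = -1, μ(32) = 0, μ(33) = 1, μ(34) = 1. Summing all 34 values: -2. (Mertens function M(x) = Σ_{n ≤ x} μ(n); on average M(x) should be small (PNT ⟺ M(x) = o(x)).)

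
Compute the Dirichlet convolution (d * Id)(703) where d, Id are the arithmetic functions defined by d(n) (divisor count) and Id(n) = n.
(d * Id)(703) = 819

Divisors of 703: [1, 19, 37, 703]. For each d | 703:
  d = 1: d(1) · Id(703/1) = 1 · 703 = 703
  d = 19: d(19) · Id(703/19) = 2 · 37 = 74
  d = 37: d(37) · Id(703/37) = 2 · 19 = 38
  d = 703: d(703) · Id(703/703) = 4 · 1 = 4
Summing: (d * Id)(703) = 703 + 74 + 38 + 4 = 819.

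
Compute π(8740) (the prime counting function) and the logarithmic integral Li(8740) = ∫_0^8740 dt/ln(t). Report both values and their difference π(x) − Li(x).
π(8740) = 1089;  Li(8740) ≈ 1108.35;  π(x) − Li(x) ≈ -19.35.

Direct count of primes ≤ 8740 gives π(8740) = 1089. Numerical evaluation of the logarithmic integral gives Li(8740) ≈ 1108.35. The difference π(x) − Li(x) ≈ -19.35 is typically negative for small/moderate x (Li(x) overestimates), though Littlewood's theorem shows this sign changes infinitely often.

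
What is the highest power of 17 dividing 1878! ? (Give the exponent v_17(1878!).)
v_17(1878!) = 116

Legendre's formula: v_p(n!) = Σ_{k ≥ 1} ⌊n / p^k⌋. For p = 17, n = 1878, the terms are:
  ⌊1878/17^1⌋ = ⌊1878/17⌋ = 110
  ⌊1878/17^2⌋ = ⌊1878/289⌋ = 6
(the next term ⌊1878/17^3⌋ = 0, terminating the sum). Summing: v_17(1878!) = 110 + 6 = 116.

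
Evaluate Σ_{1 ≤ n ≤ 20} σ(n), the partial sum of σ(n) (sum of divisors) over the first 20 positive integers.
Σ_{n ≤ 20} σ(n) = 339

Compute σ(n) for each 1 ≤ n ≤ 20: σ(1) = 1, σ(2) = 3, σ(3) = 4, σ(4) = 7, σ(5) = 6, σ(6) = 12, σ(7) = 8, σ(8) = 15, σ(9) = 13, σ(10) = 18, σ(11) = 12, σ(12) = 28, σ(13) = 14, σ(14) = 24, σ(15) = 24, σ(16) = 31, σ(17) = 18, σ(18) = 39, σ(19) = 20, σ(20) = 42. Summing all 20 values: 339. (Average order: Σ_{n ≤ x} σ(n) ~ (π²/12) x². For x = 20, (π²/12)·20² ≈ 328.99.)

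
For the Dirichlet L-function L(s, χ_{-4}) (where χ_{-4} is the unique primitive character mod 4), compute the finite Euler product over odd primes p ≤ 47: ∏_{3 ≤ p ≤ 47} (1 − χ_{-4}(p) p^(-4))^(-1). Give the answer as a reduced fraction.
∏ = 424022009220093808147330044599350686845258380222853/428762185161728930691534489551822091105495385374720

The odd primes p ≤ 47 are [3, 5, 7, 11, 13, 17, 19, 23, 29, 31, 37, 41, 43, 47]. For each, χ(p) = 1 if p ≡ 1 mod 4, χ(p) = −1 if p ≡ 3 mod 4. Taking (1 − χ(p)/p^4)^(-1) = p^4/(p^4 − χ(p)): (1 − (-1)/3^4)^(-1) · (1 − (1)/5^4)^(-1) · (1 − (-1)/7^4)^(-1) · (1 − (-1)/11^4)^(-1) · (1 − (1)/13^4)^(-1) · (1 − (1)/17^4)^(-1) · (1 − (-1)/19^4)^(-1) · (1 − (-1)/23^4)^(-1) · (1 − (1)/29^4)^(-1) · (1 − (-1)/31^4)^(-1) · (1 − (1)/37^4)^(-1) · (1 − (1)/41^4)^(-1) · (1 − (-1)/43^4)^(-1) · (1 − (-1)/47^4)^(-1) = 424022009220093808147330044599350686845258380222853/428762185161728930691534489551822091105495385374720.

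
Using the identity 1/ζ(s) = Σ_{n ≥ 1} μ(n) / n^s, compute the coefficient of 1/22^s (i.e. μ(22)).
μ(22) = 1

Factor n = 22 = 2 · 11. μ(n) = 0 if any exponent ≥ 2 (not squarefree); otherwise μ(n) = (−1)^{ω(n)} where ω(n) is the number of distinct prime factors. Applying: μ(22) = 1.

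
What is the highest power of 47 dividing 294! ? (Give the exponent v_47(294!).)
v_47(294!) = 6

Legendre's formula: v_p(n!) = Σ_{k ≥ 1} ⌊n / p^k⌋. For p = 47, n = 294, the terms are:
  ⌊294/47^1⌋ = ⌊294/47⌋ = 6
(the next term ⌊294/47^2⌋ = 0, terminating the sum). Summing: v_47(294!) = 6 = 6.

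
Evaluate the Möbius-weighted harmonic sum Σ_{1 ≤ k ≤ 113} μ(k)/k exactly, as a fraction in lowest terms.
Σ μ(k)/k = -116611872191453221503941654091901560637733903/4515722091488229684020743755934808927610669570

Values of μ(k) for 1 ≤ k ≤ 113: μ(1) = 1, μ(2) = -1, μ(3) = -1, μ(5) = -1, μ(6) = 1, μ(7) = -1, μ(10) = 1, μ(11) = -1, μ(13) = -1, μ(14) = 1, μ(15) = 1, μ(17) = -1, μ(19) = -1, μ(21) = 1, μ(22) = 1, μ(23) = -1, μ(26) = 1, μ(29) = -1, μ(30) = -1, μ(31) = -1, μ(33) = 1, μ(34) = 1, μ(35) = 1, μ(37) = -1, μ(38) = 1, μ(39) = 1, μ(41) = -1, μ(42) = -1, μ(43) = -1, μ(46) = 1, μ(47) = -1, μ(51) = 1, μ(53) = -1, μ(55) = 1, μ(57) = 1, μ(58) = 1, μ(59) = -1, μ(61) = -1, μ(62) = 1, μ(65) = 1, μ(66) = -1, μ(67) = -1, μ(69) = 1, μ(70) = -1, μ(71) = -1, μ(73) = -1, μ(74) = 1, μ(77) = 1, μ(78) = -1, μ(79) = -1, μ(82) = 1, μ(83) = -1, μ(85) = 1, μ(86) = 1, μ(87) = 1, μ(89) = -1, μ(91) = 1, μ(93) = 1, μ(94) = 1, μ(95) = 1, μ(97) = -1, μ(101) = -1, μ(102) = -1, μ(103) = -1, μ(105) = -1, μ(106) = 1, μ(107) = -1, μ(109) = -1, μ(110) = -1, μ(111) = 1, μ(113) = -1, with μ = 0 on non-squarefree integers. Summing μ(k)/k for k where μ(k) ≠ 0 gives -116611872191453221503941654091901560637733903/4515722091488229684020743755934808927610669570 ≈ -0.0258. (PNT ⟺ this sum → 0 as n → ∞.)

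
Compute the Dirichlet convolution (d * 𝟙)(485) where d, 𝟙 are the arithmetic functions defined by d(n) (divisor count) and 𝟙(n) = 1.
(d * 𝟙)(485) = 9

Divisors of 485: [1, 5, 97, 485]. For each d | 485:
  d = 1: d(1) · 𝟙(485/1) = 1 · 1 = 1
  d = 5: d(5) · 𝟙(485/5) = 2 · 1 = 2
  d = 97: d(97) · 𝟙(485/97) = 2 · 1 = 2
  d = 485: d(485) · 𝟙(485/485) = 4 · 1 = 4
Summing: (d * 𝟙)(485) = 1 + 2 + 2 + 4 = 9.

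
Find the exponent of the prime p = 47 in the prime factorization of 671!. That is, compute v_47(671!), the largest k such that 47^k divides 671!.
v_47(671!) = 14

Legendre's formula: v_p(n!) = Σ_{k ≥ 1} ⌊n / p^k⌋. For p = 47, n = 671, the terms are:
  ⌊671/47^1⌋ = ⌊671/47⌋ = 14
(the next term ⌊671/47^2⌋ = 0, terminating the sum). Summing: v_47(671!) = 14 = 14.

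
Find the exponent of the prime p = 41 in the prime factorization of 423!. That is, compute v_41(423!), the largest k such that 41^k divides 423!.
v_41(423!) = 10

Legendre's formula: v_p(n!) = Σ_{k ≥ 1} ⌊n / p^k⌋. For p = 41, n = 423, the terms are:
  ⌊423/41^1⌋ = ⌊423/41⌋ = 10
(the next term ⌊423/41^2⌋ = 0, terminating the sum). Summing: v_41(423!) = 10 = 10.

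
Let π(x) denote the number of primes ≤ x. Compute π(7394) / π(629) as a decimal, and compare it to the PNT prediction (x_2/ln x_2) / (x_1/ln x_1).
π(7394)/π(629) = 939/114 ≈ 8.2368;  PNT prediction ≈ 8.5034.

π(629) = 114 and π(7394) = 939, so π(7394)/π(629) ≈ 8.2368. The PNT-predicted ratio is (7394/ln(7394)) / (629/ln(629)) ≈ 8.5034. The two agree to within a few percent, as expected.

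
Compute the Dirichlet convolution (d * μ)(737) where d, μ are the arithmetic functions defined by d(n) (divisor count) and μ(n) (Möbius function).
(d * μ)(737) = 1

Divisors of 737: [1, 11, 67, 737]. For each d | 737:
  d = 1: d(1) · μ(737/1) = 1 · 1 = 1
  d = 11: d(11) · μ(737/11) = 2 · -1 = -2
  d = 67: d(67) · μ(737/67) = 2 · -1 = -2
  d = 737: d(737) · μ(737/737) = 4 · 1 = 4
Summing: (d * μ)(737) = 1 + -2 + -2 + 4 = 1.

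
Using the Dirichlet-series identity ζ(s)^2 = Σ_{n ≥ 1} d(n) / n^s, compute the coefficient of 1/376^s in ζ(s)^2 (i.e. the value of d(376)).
d(376) = 8

ζ(s)^2 = (Σ 1/m^s)(Σ 1/k^s). The coefficient of 1/n^s in the product is the number of ordered pairs (m, k) with mk = n, which equals d(n). For n = 376, divisors are [1, 2, 4, 8, 47, 94, 188, 376], so d(376) = 8.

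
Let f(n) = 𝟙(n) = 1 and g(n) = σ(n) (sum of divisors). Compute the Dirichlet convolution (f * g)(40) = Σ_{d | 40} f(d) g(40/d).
(𝟙 * σ)(40) = 182

Divisors of 40: [1, 2, 4, 5, 8, 10, 20, 40]. For each d | 40:
  d = 1: 𝟙(1) · σ(40/1) = 1 · 90 = 90
  d = 2: 𝟙(2) · σ(40/2) = 1 · 42 = 42
  d = 4: 𝟙(4) · σ(40/4) = 1 · 18 = 18
  d = 5: 𝟙(5) · σ(40/5) = 1 · 15 = 15
  d = 8: 𝟙(8) · σ(40/8) = 1 · 6 = 6
  d = 10: 𝟙(10) · σ(40/10) = 1 · 7 = 7
  d = 20: 𝟙(20) · σ(40/20) = 1 · 3 = 3
  d = 40: 𝟙(40) · σ(40/40) = 1 · 1 = 1
Summing: (𝟙 * σ)(40) = 90 + 42 + 18 + 15 + 6 + 7 + 3 + 1 = 182.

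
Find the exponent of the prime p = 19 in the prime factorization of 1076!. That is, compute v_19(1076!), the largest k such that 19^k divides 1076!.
v_19(1076!) = 58

Legendre's formula: v_p(n!) = Σ_{k ≥ 1} ⌊n / p^k⌋. For p = 19, n = 1076, the terms are:
  ⌊1076/19^1⌋ = ⌊1076/19⌋ = 56
  ⌊1076/19^2⌋ = ⌊1076/361⌋ = 2
(the next term ⌊1076/19^3⌋ = 0, terminating the sum). Summing: v_19(1076!) = 56 + 2 = 58.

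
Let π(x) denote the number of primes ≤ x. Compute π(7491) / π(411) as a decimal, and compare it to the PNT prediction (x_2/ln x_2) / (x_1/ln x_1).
π(7491)/π(411) = 949/80 ≈ 11.8625;  PNT prediction ≈ 12.2958.

π(411) = 80 and π(7491) = 949, so π(7491)/π(411) ≈ 11.8625. The PNT-predicted ratio is (7491/ln(7491)) / (411/ln(411)) ≈ 12.2958. The two agree to within a few percent, as expected.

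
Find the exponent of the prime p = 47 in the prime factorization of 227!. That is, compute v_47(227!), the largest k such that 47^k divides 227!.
v_47(227!) = 4

Legendre's formula: v_p(n!) = Σ_{k ≥ 1} ⌊n / p^k⌋. For p = 47, n = 227, the terms are:
  ⌊227/47^1⌋ = ⌊227/47⌋ = 4
(the next term ⌊227/47^2⌋ = 0, terminating the sum). Summing: v_47(227!) = 4 = 4.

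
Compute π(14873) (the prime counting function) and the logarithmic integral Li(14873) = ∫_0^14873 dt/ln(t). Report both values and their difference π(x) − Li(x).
π(14873) = 1742;  Li(14873) ≈ 1763.41;  π(x) − Li(x) ≈ -21.41.

Direct count of primes ≤ 14873 gives π(14873) = 1742. Numerical evaluation of the logarithmic integral gives Li(14873) ≈ 1763.41. The difference π(x) − Li(x) ≈ -21.41 is typically negative for small/moderate x (Li(x) overestimates), though Littlewood's theorem shows this sign changes infinitely often.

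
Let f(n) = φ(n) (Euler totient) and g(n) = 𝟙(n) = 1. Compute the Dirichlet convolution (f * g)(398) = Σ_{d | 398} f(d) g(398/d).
(φ * 𝟙)(398) = 398

Divisors of 398: [1, 2, 199, 398]. For each d | 398:
  d = 1: φ(1) · 𝟙(398/1) = 1 · 1 = 1
  d = 2: φ(2) · 𝟙(398/2) = 1 · 1 = 1
  d = 199: φ(199) · 𝟙(398/199) = 198 · 1 = 198
  d = 398: φ(398) · 𝟙(398/398) = 198 · 1 = 198
Summing: (φ * 𝟙)(398) = 1 + 1 + 198 + 198 = 398.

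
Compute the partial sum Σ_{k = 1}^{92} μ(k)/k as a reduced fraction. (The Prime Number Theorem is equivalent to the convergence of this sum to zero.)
Σ μ(k)/k = 226361852224483257830288188126621/23768741896345550770650537601358310

Values of μ(k) for 1 ≤ k ≤ 92: μ(1) = 1, μ(2) = -1, μ(3) = -1, μ(5) = -1, μ(6) = 1, μ(7) = -1, μ(10) = 1, μ(11) = -1, μ(13) = -1, μ(14) = 1, μ(15) = 1, μ(17) = -1, μ(19) = -1, μ(21) = 1, μ(22) = 1, μ(23) = -1, μ(26) = 1, μ(29) = -1, μ(30) = -1, μ(31) = -1, μ(33) = 1, μ(34) = 1, μ(35) = 1, μ(37) = -1, μ(38) = 1, μ(39) = 1, μ(41) = -1, μ(42) = -1, μ(43) = -1, μ(46) = 1, μ(47) = -1, μ(51) = 1, μ(53) = -1, μ(55) = 1, μ(57) = 1, μ(58) = 1, μ(59) = -1, μ(61) = -1, μ(62) = 1, μ(65) = 1, μ(66) = -1, μ(67) = -1, μ(69) = 1, μ(70) = -1, μ(71) = -1, μ(73) = -1, μ(74) = 1, μ(77) = 1, μ(78) = -1, μ(79) = -1, μ(82) = 1, μ(83) = -1, μ(85) = 1, μ(86) = 1, μ(87) = 1, μ(89) = -1, μ(91) = 1, with μ = 0 on non-squarefree integers. Summing μ(k)/k for k where μ(k) ≠ 0 gives 226361852224483257830288188126621/23768741896345550770650537601358310 ≈ 0.0095. (PNT ⟺ this sum → 0 as n → ∞.)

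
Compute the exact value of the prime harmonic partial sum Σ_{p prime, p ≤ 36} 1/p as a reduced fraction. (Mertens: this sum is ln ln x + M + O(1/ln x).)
Σ 1/p = 314016924901/200560490130

π(36) = 11, so the primes ≤ 36 are [2, 3, 5, 7, 11, 13, 17, 19, 23, 29, 31]. Summing 1/p over these primes: 314016924901/200560490130 ≈ 1.5657. Mertens estimate ln ln(36) + 0.2615 ≈ 1.5378.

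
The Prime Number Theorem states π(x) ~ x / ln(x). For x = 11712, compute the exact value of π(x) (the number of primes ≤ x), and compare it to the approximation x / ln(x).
π(11712) = 1405;  x/ln(x) ≈ 1250.16;  relative error ≈ 11.02%.

Directly count primes up to 11712: π(11712) = 1405. The PNT approximation gives 11712/ln(11712) ≈ 11712/9.36837 ≈ 1250.16. Relative error (π(x) − x/ln(x)) / π(x) ≈ 11.02%; the approximation is known to undercount slightly (Li(x) is a better estimate).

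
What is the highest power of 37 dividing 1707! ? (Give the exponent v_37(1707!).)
v_37(1707!) = 47

Legendre's formula: v_p(n!) = Σ_{k ≥ 1} ⌊n / p^k⌋. For p = 37, n = 1707, the terms are:
  ⌊1707/37^1⌋ = ⌊1707/37⌋ = 46
  ⌊1707/37^2⌋ = ⌊1707/1369⌋ = 1
(the next term ⌊1707/37^3⌋ = 0, terminating the sum). Summing: v_37(1707!) = 46 + 1 = 47.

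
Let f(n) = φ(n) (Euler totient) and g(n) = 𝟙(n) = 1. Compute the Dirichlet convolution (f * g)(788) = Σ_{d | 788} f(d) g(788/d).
(φ * 𝟙)(788) = 788

Divisors of 788: [1, 2, 4, 197, 394, 788]. For each d | 788:
  d = 1: φ(1) · 𝟙(788/1) = 1 · 1 = 1
  d = 2: φ(2) · 𝟙(788/2) = 1 · 1 = 1
  d = 4: φ(4) · 𝟙(788/4) = 2 · 1 = 2
  d = 197: φ(197) · 𝟙(788/197) = 196 · 1 = 196
  d = 394: φ(394) · 𝟙(788/394) = 196 · 1 = 196
  d = 788: φ(788) · 𝟙(788/788) = 392 · 1 = 392
Summing: (φ * 𝟙)(788) = 1 + 1 + 2 + 196 + 196 + 392 = 788.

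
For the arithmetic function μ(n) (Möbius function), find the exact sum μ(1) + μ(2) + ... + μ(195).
Σ_{n ≤ 195} μ(n) = -6

Compute μ(n) for each 1 ≤ n ≤ 195: μ(1) = 1, μ(2) = -1, μ(3) = -1, μ(4) = 0, μ(5) = -1, μ(6) = 1, μ(7) = -1, μ(8) = 0, μ(9) = 0, μ(10) = 1, μ(11) = -1, μ(12) = 0, μ(13) = -1, μ(14) = 1, μ(15) = 1, μ(16) = 0, μ(17) = -1, μ(18) = 0, μ(19) = -1, μ(20) = 0, μ(21) = 1, μ(22) = 1, μ(23) = -1, μ(24) = 0, μ(25) = 0, μ(26) = 1, μ(27) = 0, μ(28) = 0, μ(29) = -1, μ(30) = -1, μ(31) = -1, μ(32) = 0, μ(33) = 1, μ(34) = 1, μ(35) = 1, μ(36) = 0, μ(37) = -1, μ(38) = 1, μ(39) = 1, μ(40) = 0, μ(41) = -1, μ(42) = -1, μ(43) = -1, μ(44) = 0, μ(45) = 0, μ(46) = 1, μ(47) = -1, μ(48) = 0, μ(49) = 0, μ(50) = 0, μ(51) = 1, μ(52) = 0, μ(53) = -1, μ(54) = 0, μ(55) = 1, μ(56) = 0, μ(57) = 1, μ(58) = 1, μ(59) = -1, μ(60) = 0, μ(61) = -1, μ(62) = 1, μ(63) = 0, μ(64) = 0, μ(65) = 1, μ(66) = -1, μ(67) = -1, μ(68) = 0, μ(69) = 1, μ(70) = -1, μ(71) = -1, μ(72) = 0, μ(73) = -1, μ(74) = 1, μ(75) = 0, μ(76) = 0, μ(77) = 1, μ(78) = -1, μ(79) = -1, μ(80) = 0, μ(81) = 0, μ(82) = 1, μ(83) = -1, μ(84) = 0, μ(85) = 1, μ(86) = 1, μ(87) = 1, μ(88) = 0, μ(89) = -1, μ(90) = 0, μ(91) = 1, μ(92) = 0, μ(93) = 1, μ(94) = 1, μ(95) = 1, μ(96) = 0, μ(97) = -1, μ(98) = 0, μ(99) = 0, μ(100) = 0, μ(101) = -1, μ(102) = -1, μ(103) = -1, μ(104) = 0, μ(105) = -1, μ(106) = 1, μ(107) = -1, μ(108) = 0, μ(109) = -1, μ(110) = -1, μ(111) = 1, μ(112) = 0, μ(113) = -1, μ(114) = -1, μ(115) = 1, μ(116) = 0, μ(117) = 0, μ(118) = 1, μ(119) = 1, μ(120) = 0, μ(121) = 0, μ(122) = 1, μ(123) = 1, μ(124) = 0, μ(125) = 0, μ(126) = 0, μ(127) = -1, μ(128) = 0, μ(129) = 1, μ(130) = -1, μ(131) = -1, μ(132) = 0, μ(133) = 1, μ(134) = 1, μ(135) = 0, μ(136) = 0, μ(137) = -1, μ(138) = -1, μ(139) = -1, μ(140) = 0, μ(141) = 1, μ(142) = 1, μ(143) = 1, μ(144) = 0, μ(145) = 1, μ(146) = 1, μ(147) = 0, μ(148) = 0, μ(149) = -1, μ(150) = 0, μ(151) = -1, μ(152) = 0, μ(153) = 0, μ(154) = -1, μ(155) = 1, μ(156) = 0, μ(157) = -1, μ(158) = 1, μ(159) = 1, μ(160) = 0, μ(161) = 1, μ(162) = 0, μ(163) = -1, μ(164) = 0, μ(165) = -1, μ(166) = 1, μ(167) = -1, μ(168) = 0, μ(169) = 0, μ(170) = -1, μ(171) = 0, μ(172) = 0, μ(173) = -1, μ(174) = -1, μ(175) = 0, μ(176) = 0, μ(177) = 1, μ(178) = 1, μ(179) = -1, μ(180) = 0, μ(181) = -1, μ(182) = -1, μ(183) = 1, μ(184) = 0, μ(185) = 1, μ(186) = -1, μ(187) = 1, μ(188) = 0, μ(189) = 0, μ(190) = -1, μ(191) = -1, μ(192) = 0, μ(193) = -1, μ(194) = 1, μ(195) = -1. Summing all 195 values: -6. (Mertens function M(x) = Σ_{n ≤ x} μ(n); on average M(x) should be small (PNT ⟺ M(x) = o(x)).)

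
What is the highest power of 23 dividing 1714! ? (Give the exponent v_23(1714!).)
v_23(1714!) = 77

Legendre's formula: v_p(n!) = Σ_{k ≥ 1} ⌊n / p^k⌋. For p = 23, n = 1714, the terms are:
  ⌊1714/23^1⌋ = ⌊1714/23⌋ = 74
  ⌊1714/23^2⌋ = ⌊1714/529⌋ = 3
(the next term ⌊1714/23^3⌋ = 0, terminating the sum). Summing: v_23(1714!) = 74 + 3 = 77.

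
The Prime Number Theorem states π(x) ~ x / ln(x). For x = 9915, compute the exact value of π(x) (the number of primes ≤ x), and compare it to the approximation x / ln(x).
π(9915) = 1222;  x/ln(x) ≈ 1077.51;  relative error ≈ 11.82%.

Directly count primes up to 9915: π(9915) = 1222. The PNT approximation gives 9915/ln(9915) ≈ 9915/9.20180 ≈ 1077.51. Relative error (π(x) − x/ln(x)) / π(x) ≈ 11.82%; the approximation is known to undercount slightly (Li(x) is a better estimate).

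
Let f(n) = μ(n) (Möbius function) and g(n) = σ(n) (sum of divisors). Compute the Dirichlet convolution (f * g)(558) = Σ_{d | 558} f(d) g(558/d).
(μ * σ)(558) = 558

Divisors of 558: [1, 2, 3, 6, 9, 18, 31, 62, 93, 186, 279, 558]. For each d | 558:
  d = 1: μ(1) · σ(558/1) = 1 · 1248 = 1248
  d = 2: μ(2) · σ(558/2) = -1 · 416 = -416
  d = 3: μ(3) · σ(558/3) = -1 · 384 = -384
  d = 6: μ(6) · σ(558/6) = 1 · 128 = 128
  d = 9: μ(9) · σ(558/9) = 0 · 96 = 0
  d = 18: μ(18) · σ(558/18) = 0 · 32 = 0
  d = 31: μ(31) · σ(558/31) = -1 · 39 = -39
  d = 62: μ(62) · σ(558/62) = 1 · 13 = 13
  d = 93: μ(93) · σ(558/93) = 1 · 12 = 12
  d = 186: μ(186) · σ(558/186) = -1 · 4 = -4
  d = 279: μ(279) · σ(558/279) = 0 · 3 = 0
  d = 558: μ(558) · σ(558/558) = 0 · 1 = 0
Summing: (μ * σ)(558) = 1248 + -416 + -384 + 128 + 0 + 0 + -39 + 13 + 12 + -4 + 0 + 0 = 558.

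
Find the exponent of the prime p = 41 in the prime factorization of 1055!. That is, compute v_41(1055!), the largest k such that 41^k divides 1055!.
v_41(1055!) = 25

Legendre's formula: v_p(n!) = Σ_{k ≥ 1} ⌊n / p^k⌋. For p = 41, n = 1055, the terms are:
  ⌊1055/41^1⌋ = ⌊1055/41⌋ = 25
(the next term ⌊1055/41^2⌋ = 0, terminating the sum). Summing: v_41(1055!) = 25 = 25.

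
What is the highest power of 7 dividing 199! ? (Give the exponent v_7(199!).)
v_7(199!) = 32

Legendre's formula: v_p(n!) = Σ_{k ≥ 1} ⌊n / p^k⌋. For p = 7, n = 199, the terms are:
  ⌊199/7^1⌋ = ⌊199/7⌋ = 28
  ⌊199/7^2⌋ = ⌊199/49⌋ = 4
(the next term ⌊199/7^3⌋ = 0, terminating the sum). Summing: v_7(199!) = 28 + 4 = 32.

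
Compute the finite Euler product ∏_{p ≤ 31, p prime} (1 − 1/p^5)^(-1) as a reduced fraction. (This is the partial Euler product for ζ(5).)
∏ = 1910589921595024369341325427716514697147265/1842548811291065574051999987500114856101888

The primes p ≤ 31 are [2, 3, 5, 7, 11, 13, 17, 19, 23, 29, 31]. For each prime, (1 − 1/p^5)^(-1) = p^5 / (p^5 − 1). The product is (1 − 1/2^5)^(-1), (1 − 1/3^5)^(-1), (1 − 1/5^5)^(-1), (1 − 1/7^5)^(-1), (1 − 1/11^5)^(-1), (1 − 1/13^5)^(-1), (1 − 1/17^5)^(-1), (1 − 1/19^5)^(-1), (1 − 1/23^5)^(-1), (1 − 1/29^5)^(-1), (1 − 1/31^5)^(-1) = ∏ p^5 / (p^5 − 1) = 1910589921595024369341325427716514697147265/1842548811291065574051999987500114856101888.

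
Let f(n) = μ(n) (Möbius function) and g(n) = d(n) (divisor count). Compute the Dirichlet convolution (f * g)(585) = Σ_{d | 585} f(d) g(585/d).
(μ * d)(585) = 1

Divisors of 585: [1, 3, 5, 9, 13, 15, 39, 45, 65, 117, 195, 585]. For each d | 585:
  d = 1: μ(1) · d(585/1) = 1 · 12 = 12
  d = 3: μ(3) · d(585/3) = -1 · 8 = -8
  d = 5: μ(5) · d(585/5) = -1 · 6 = -6
  d = 9: μ(9) · d(585/9) = 0 · 4 = 0
  d = 13: μ(13) · d(585/13) = -1 · 6 = -6
  d = 15: μ(15) · d(585/15) = 1 · 4 = 4
  d = 39: μ(39) · d(585/39) = 1 · 4 = 4
  d = 45: μ(45) · d(585/45) = 0 · 2 = 0
  d = 65: μ(65) · d(585/65) = 1 · 3 = 3
  d = 117: μ(117) · d(585/117) = 0 · 2 = 0
  d = 195: μ(195) · d(585/195) = -1 · 2 = -2
  d = 585: μ(585) · d(585/585) = 0 · 1 = 0
Summing: (μ * d)(585) = 12 + -8 + -6 + 0 + -6 + 4 + 4 + 0 + 3 + 0 + -2 + 0 = 1.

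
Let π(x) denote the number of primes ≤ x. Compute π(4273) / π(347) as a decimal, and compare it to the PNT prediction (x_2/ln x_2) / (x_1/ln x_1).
π(4273)/π(347) = 587/69 ≈ 8.5072;  PNT prediction ≈ 8.6159.

π(347) = 69 and π(4273) = 587, so π(4273)/π(347) ≈ 8.5072. The PNT-predicted ratio is (4273/ln(4273)) / (347/ln(347)) ≈ 8.6159. The two agree to within a few percent, as expected.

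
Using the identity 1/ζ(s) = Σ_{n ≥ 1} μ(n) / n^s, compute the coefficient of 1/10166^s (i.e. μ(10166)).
μ(10166) = 1

Factor n = 10166 = 2 · 13 · 17 · 23. μ(n) = 0 if any exponent ≥ 2 (not squarefree); otherwise μ(n) = (−1)^{ω(n)} where ω(n) is the number of distinct prime factors. Applying: μ(10166) = 1.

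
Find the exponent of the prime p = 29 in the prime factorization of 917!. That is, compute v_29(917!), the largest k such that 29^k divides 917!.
v_29(917!) = 32

Legendre's formula: v_p(n!) = Σ_{k ≥ 1} ⌊n / p^k⌋. For p = 29, n = 917, the terms are:
  ⌊917/29^1⌋ = ⌊917/29⌋ = 31
  ⌊917/29^2⌋ = ⌊917/841⌋ = 1
(the next term ⌊917/29^3⌋ = 0, terminating the sum). Summing: v_29(917!) = 31 + 1 = 32.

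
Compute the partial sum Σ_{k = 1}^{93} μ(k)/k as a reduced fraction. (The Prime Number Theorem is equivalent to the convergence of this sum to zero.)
Σ μ(k)/k = 160646574025887074368700140133097/7922913965448516923550179200452770

Values of μ(k) for 1 ≤ k ≤ 93: μ(1) = 1, μ(2) = -1, μ(3) = -1, μ(5) = -1, μ(6) = 1, μ(7) = -1, μ(10) = 1, μ(11) = -1, μ(13) = -1, μ(14) = 1, μ(15) = 1, μ(17) = -1, μ(19) = -1, μ(21) = 1, μ(22) = 1, μ(23) = -1, μ(26) = 1, μ(29) = -1, μ(30) = -1, μ(31) = -1, μ(33) = 1, μ(34) = 1, μ(35) = 1, μ(37) = -1, μ(38) = 1, μ(39) = 1, μ(41) = -1, μ(42) = -1, μ(43) = -1, μ(46) = 1, μ(47) = -1, μ(51) = 1, μ(53) = -1, μ(55) = 1, μ(57) = 1, μ(58) = 1, μ(59) = -1, μ(61) = -1, μ(62) = 1, μ(65) = 1, μ(66) = -1, μ(67) = -1, μ(69) = 1, μ(70) = -1, μ(71) = -1, μ(73) = -1, μ(74) = 1, μ(77) = 1, μ(78) = -1, μ(79) = -1, μ(82) = 1, μ(83) = -1, μ(85) = 1, μ(86) = 1, μ(87) = 1, μ(89) = -1, μ(91) = 1, μ(93) = 1, with μ = 0 on non-squarefree integers. Summing μ(k)/k for k where μ(k) ≠ 0 gives 160646574025887074368700140133097/7922913965448516923550179200452770 ≈ 0.0203. (PNT ⟺ this sum → 0 as n → ∞.)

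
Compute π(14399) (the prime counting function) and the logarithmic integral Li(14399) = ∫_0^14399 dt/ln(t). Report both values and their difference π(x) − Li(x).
π(14399) = 1686;  Li(14399) ≈ 1713.99;  π(x) − Li(x) ≈ -27.99.

Direct count of primes ≤ 14399 gives π(14399) = 1686. Numerical evaluation of the logarithmic integral gives Li(14399) ≈ 1713.99. The difference π(x) − Li(x) ≈ -27.99 is typically negative for small/moderate x (Li(x) overestimates), though Littlewood's theorem shows this sign changes infinitely often.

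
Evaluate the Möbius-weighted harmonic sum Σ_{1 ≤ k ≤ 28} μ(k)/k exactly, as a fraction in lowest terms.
Σ μ(k)/k = 4165258/111546435

Values of μ(k) for 1 ≤ k ≤ 28: μ(1) = 1, μ(2) = -1, μ(3) = -1, μ(5) = -1, μ(6) = 1, μ(7) = -1, μ(10) = 1, μ(11) = -1, μ(13) = -1, μ(14) = 1, μ(15) = 1, μ(17) = -1, μ(19) = -1, μ(21) = 1, μ(22) = 1, μ(23) = -1, μ(26) = 1, with μ = 0 on non-squarefree integers. Summing μ(k)/k for k where μ(k) ≠ 0 gives 4165258/111546435 ≈ 0.0373. (PNT ⟺ this sum → 0 as n → ∞.)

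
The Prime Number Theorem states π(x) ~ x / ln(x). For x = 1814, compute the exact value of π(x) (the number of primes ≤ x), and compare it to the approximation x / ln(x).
π(1814) = 280;  x/ln(x) ≈ 241.76;  relative error ≈ 13.66%.

Directly count primes up to 1814: π(1814) = 280. The PNT approximation gives 1814/ln(1814) ≈ 1814/7.50329 ≈ 241.76. Relative error (π(x) − x/ln(x)) / π(x) ≈ 13.66%; the approximation is known to undercount slightly (Li(x) is a better estimate).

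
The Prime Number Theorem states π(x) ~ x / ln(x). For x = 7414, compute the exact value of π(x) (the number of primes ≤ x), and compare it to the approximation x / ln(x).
π(7414) = 940;  x/ln(x) ≈ 831.99;  relative error ≈ 11.49%.

Directly count primes up to 7414: π(7414) = 940. The PNT approximation gives 7414/ln(7414) ≈ 7414/8.91113 ≈ 831.99. Relative error (π(x) − x/ln(x)) / π(x) ≈ 11.49%; the approximation is known to undercount slightly (Li(x) is a better estimate).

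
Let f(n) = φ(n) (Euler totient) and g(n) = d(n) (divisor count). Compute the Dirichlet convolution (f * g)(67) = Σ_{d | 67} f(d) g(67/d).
(φ * d)(67) = 68

Divisors of 67: [1, 67]. For each d | 67:
  d = 1: φ(1) · d(67/1) = 1 · 2 = 2
  d = 67: φ(67) · d(67/67) = 66 · 1 = 66
Summing: (φ * d)(67) = 2 + 66 = 68.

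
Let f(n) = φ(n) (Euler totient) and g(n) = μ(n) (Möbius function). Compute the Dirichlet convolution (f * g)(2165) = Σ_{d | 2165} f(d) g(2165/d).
(φ * μ)(2165) = 1293

Divisors of 2165: [1, 5, 433, 2165]. For each d | 2165:
  d = 1: φ(1) · μ(2165/1) = 1 · 1 = 1
  d = 5: φ(5) · μ(2165/5) = 4 · -1 = -4
  d = 433: φ(433) · μ(2165/433) = 432 · -1 = -432
  d = 2165: φ(2165) · μ(2165/2165) = 1728 · 1 = 1728
Summing: (φ * μ)(2165) = 1 + -4 + -432 + 1728 = 1293.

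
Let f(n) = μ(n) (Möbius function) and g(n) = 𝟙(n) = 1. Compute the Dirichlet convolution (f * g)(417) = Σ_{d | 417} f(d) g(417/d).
(μ * 𝟙)(417) = 0

Divisors of 417: [1, 3, 139, 417]. For each d | 417:
  d = 1: μ(1) · 𝟙(417/1) = 1 · 1 = 1
  d = 3: μ(3) · 𝟙(417/3) = -1 · 1 = -1
  d = 139: μ(139) · 𝟙(417/139) = -1 · 1 = -1
  d = 417: μ(417) · 𝟙(417/417) = 1 · 1 = 1
Summing: (μ * 𝟙)(417) = 1 + -1 + -1 + 1 = 0.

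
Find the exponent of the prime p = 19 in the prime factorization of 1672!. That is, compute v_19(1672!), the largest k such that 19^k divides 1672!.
v_19(1672!) = 92

Legendre's formula: v_p(n!) = Σ_{k ≥ 1} ⌊n / p^k⌋. For p = 19, n = 1672, the terms are:
  ⌊1672/19^1⌋ = ⌊1672/19⌋ = 88
  ⌊1672/19^2⌋ = ⌊1672/361⌋ = 4
(the next term ⌊1672/19^3⌋ = 0, terminating the sum). Summing: v_19(1672!) = 88 + 4 = 92.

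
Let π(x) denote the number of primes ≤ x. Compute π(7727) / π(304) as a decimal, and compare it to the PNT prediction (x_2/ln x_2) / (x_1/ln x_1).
π(7727)/π(304) = 981/62 ≈ 15.8226;  PNT prediction ≈ 16.2317.

π(304) = 62 and π(7727) = 981, so π(7727)/π(304) ≈ 15.8226. The PNT-predicted ratio is (7727/ln(7727)) / (304/ln(304)) ≈ 16.2317. The two agree to within a few percent, as expected.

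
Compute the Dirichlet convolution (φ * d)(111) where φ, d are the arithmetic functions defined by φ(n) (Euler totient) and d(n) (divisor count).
(φ * d)(111) = 152

Divisors of 111: [1, 3, 37, 111]. For each d | 111:
  d = 1: φ(1) · d(111/1) = 1 · 4 = 4
  d = 3: φ(3) · d(111/3) = 2 · 2 = 4
  d = 37: φ(37) · d(111/37) = 36 · 2 = 72
  d = 111: φ(111) · d(111/111) = 72 · 1 = 72
Summing: (φ * d)(111) = 4 + 4 + 72 + 72 = 152.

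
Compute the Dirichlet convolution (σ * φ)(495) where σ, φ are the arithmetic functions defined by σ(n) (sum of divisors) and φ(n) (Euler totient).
(σ * φ)(495) = 5940

Divisors of 495: [1, 3, 5, 9, 11, 15, 33, 45, 55, 99, 165, 495]. For each d | 495:
  d = 1: σ(1) · φ(495/1) = 1 · 240 = 240
  d = 3: σ(3) · φ(495/3) = 4 · 80 = 320
  d = 5: σ(5) · φ(495/5) = 6 · 60 = 360
  d = 9: σ(9) · φ(495/9) = 13 · 40 = 520
  d = 11: σ(11) · φ(495/11) = 12 · 24 = 288
  d = 15: σ(15) · φ(495/15) = 24 · 20 = 480
  d = 33: σ(33) · φ(495/33) = 48 · 8 = 384
  d = 45: σ(45) · φ(495/45) = 78 · 10 = 780
  d = 55: σ(55) · φ(495/55) = 72 · 6 = 432
  d = 99: σ(99) · φ(495/99) = 156 · 4 = 624
  d = 165: σ(165) · φ(495/165) = 288 · 2 = 576
  d = 495: σ(495) · φ(495/495) = 936 · 1 = 936
Summing: (σ * φ)(495) = 240 + 320 + 360 + 520 + 288 + 480 + 384 + 780 + 432 + 624 + 576 + 936 = 5940.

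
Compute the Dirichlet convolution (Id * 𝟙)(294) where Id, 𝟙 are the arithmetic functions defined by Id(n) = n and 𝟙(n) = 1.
(Id * 𝟙)(294) = 684

Divisors of 294: [1, 2, 3, 6, 7, 14, 21, 42, 49, 98, 147, 294]. For each d | 294:
  d = 1: Id(1) · 𝟙(294/1) = 1 · 1 = 1
  d = 2: Id(2) · 𝟙(294/2) = 2 · 1 = 2
  d = 3: Id(3) · 𝟙(294/3) = 3 · 1 = 3
  d = 6: Id(6) · 𝟙(294/6) = 6 · 1 = 6
  d = 7: Id(7) · 𝟙(294/7) = 7 · 1 = 7
  d = 14: Id(14) · 𝟙(294/14) = 14 · 1 = 14
  d = 21: Id(21) · 𝟙(294/21) = 21 · 1 = 21
  d = 42: Id(42) · 𝟙(294/42) = 42 · 1 = 42
  d = 49: Id(49) · 𝟙(294/49) = 49 · 1 = 49
  d = 98: Id(98) · 𝟙(294/98) = 98 · 1 = 98
  d = 147: Id(147) · 𝟙(294/147) = 147 · 1 = 147
  d = 294: Id(294) · 𝟙(294/294) = 294 · 1 = 294
Summing: (Id * 𝟙)(294) = 1 + 2 + 3 + 6 + 7 + 14 + 21 + 42 + 49 + 98 + 147 + 294 = 684.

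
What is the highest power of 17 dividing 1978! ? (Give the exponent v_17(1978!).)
v_17(1978!) = 122

Legendre's formula: v_p(n!) = Σ_{k ≥ 1} ⌊n / p^k⌋. For p = 17, n = 1978, the terms are:
  ⌊1978/17^1⌋ = ⌊1978/17⌋ = 116
  ⌊1978/17^2⌋ = ⌊1978/289⌋ = 6
(the next term ⌊1978/17^3⌋ = 0, terminating the sum). Summing: v_17(1978!) = 116 + 6 = 122.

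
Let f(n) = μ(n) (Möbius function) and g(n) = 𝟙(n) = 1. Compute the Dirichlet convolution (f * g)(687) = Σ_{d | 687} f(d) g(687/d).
(μ * 𝟙)(687) = 0

Divisors of 687: [1, 3, 229, 687]. For each d | 687:
  d = 1: μ(1) · 𝟙(687/1) = 1 · 1 = 1
  d = 3: μ(3) · 𝟙(687/3) = -1 · 1 = -1
  d = 229: μ(229) · 𝟙(687/229) = -1 · 1 = -1
  d = 687: μ(687) · 𝟙(687/687) = 1 · 1 = 1
Summing: (μ * 𝟙)(687) = 1 + -1 + -1 + 1 = 0.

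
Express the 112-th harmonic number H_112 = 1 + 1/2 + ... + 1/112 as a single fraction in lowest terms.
H_112 = 815184434573383335650686014939192934428778620497/153803387341307877636928566091115101174034840640

Direct summation: H_112 = 1 + 1/2 + ... + 1/112. The least common denominator is lcm(1, ..., 112) = 8459186303771933270031071135011330564571916235200; over this denominator the numerator is 8459186303771933270031071135011330564571916235200 + 4229593151885966635015535567505665282285958117600 + 2819728767923977756677023711670443521523972078400 + 2114796575942983317507767783752832641142979058800 + 1691837260754386654006214227002266112914383247040 + 1409864383961988878338511855835221760761986039200 + 1208455186253133324290153019287332937795988033600 + 1057398287971491658753883891876416320571489529400 + 939909589307992585559007903890147840507990692800 + 845918630377193327003107113501133056457191623520 + 769016936706539388184642830455575505870174203200 + 704932191980994439169255927917610880380993019600 + 650706638751687174617774702693179274197839710400 + 604227593126566662145076509643666468897994016800 + 563945753584795551335404742334088704304794415680 + 528699143985745829376941945938208160285744764700 + 497599194339525486472415949118313562621877425600 + 469954794653996292779503951945073920253995346400 + 445220331777470172106898480790070029714311380800 + 422959315188596663501553556750566528228595811760 + 402818395417711108096717673095777645931996011200 + 384508468353269694092321415227787752935087101600 + 367790708859649272610046571087449154981387662400 + 352466095990497219584627963958805440190496509800 + 338367452150877330801242845400453222582876649408 + 325353319375843587308887351346589637098919855200 + 313303196435997528519669301296715946835996897600 + 302113796563283331072538254821833234448997008400 + 291696079440411492070036935690045881536962628800 + 281972876792397775667702371167044352152397207840 + 272876977541030105484873262419720340792642459200 + 264349571992872914688470972969104080142872382350 + 256338978902179796061547610151858501956724734400 + 248799597169762743236207974559156781310938712800 + 241691037250626664858030603857466587559197606720 + 234977397326998146389751975972536960126997673200 + 228626656858700899190028949594900826069511249600 + 222610165888735086053449240395035014857155690400 + 216902212917229058205924900897726424732613236800 + 211479657594298331750776778375283264114297905880 + 206321617165169104147099295975886111331022347200 + 201409197708855554048358836547888822965998005600 + 196725262878417052791420258953751873594695726400 + 192254234176634847046160707613893876467543550800 + 187981917861598517111801580778029568101598138560 + 183895354429824636305023285543724577490693831200 + 179982687314296452553852577340666607756849281600 + 176233047995248609792313981979402720095248254900 + 172636455179019046327164717041047562542284004800 + 169183726075438665400621422700226611291438324704 + 165866398113175162157471983039437854207292475200 + 162676659687921793654443675673294818549459927600 + 159607288750413835283605115754930765369281438400 + 156651598217998764259834650648357973417998448800 + 153803387341307877636928566091115101174034840640 + 151056898281641665536269127410916617224498504200 + 148406777259156724035632826930023343238103793600 + 145848039720205746035018467845022940768481314400 + 143376039046981919831035103983242890924947732800 + 140986438396198887833851185583522176076198603920 + 138675185307736610984115920246087386304457643200 + 136438488770515052742436631209860170396321229600 + 134272798472570369365572557698592548643998670400 + 132174785996436457344235486484552040071436191175 + 130141327750337434923554940538635854839567942080 + 128169489451089898030773805075929250978362367200 + 126256511996596018955687628880766127829431585600 + 124399798584881371618103987279578390655469356400 + 122596902953216424203348857029149718327129220800 + 120845518625313332429015301928733293779598803360 + 119143469067210327746916494859314514993970651200 + 117488698663499073194875987986268480063498836600 + 115879264435231962603165358013853843350300222400 + 114313328429350449595014474797450413034755624800 + 112789150716959110267080948466817740860958883136 + 111305082944367543026724620197517507428577845200 + 109859562386648484026377547207939357981453457600 + 108451106458614529102962450448863212366306618400 + 107078307642682699620646470063434564108505268800 + 105739828797149165875388389187641632057148952940 + 104434398811999176173223100432238648945332299200 + 103160808582584552073549647987943055665511173600 + 101917907274360641807603266686883500777974894400 + 100704598854427777024179418273944411482999002800 + 99519838867905097294483189823662712524375485120 + 98362631439208526395710129476875936797347863200 + 97232026480137164023345645230015293845654209600 + 96127117088317423523080353806946938233771775400 + 95047037121032958090236754325970006343504676800 + 93990958930799258555900790389014784050799069280 + 92958091250241024945396386099025610599691387200 + 91947677214912318152511642771862288745346915600 + 90958992513676701828291087473240113597547486400 + 89991343657148226276926288670333303878424640800 + 89044066355494034421379696158014005942862276160 + 88116523997624304896156990989701360047624127450 + 87208106224452920309598671494962170768782641600 + 86318227589509523163582358520523781271142002400 + 85446326300726598687182536717286167318908244800 + 84591863037719332700310711350113305645719162352 + 83754319839326071980505654802092381827444715200 + 82933199056587581078735991519718927103646237600 + 82128022366717798738165739174867287034678798400 + 81338329843960896827221837836647409274729963800 + 80563679083542221619343534619155529186399202240 + 79803644375206917641802557877465382684640719200 + 79057815923102180093748328364591874435251553600 + 78325799108999382129917325324178986708999224400 + 77607213796072782293863037935883766647448772800 + 76901693670653938818464283045557550587017420320 + 76208885619566966396676316531633608689837083200 + 75528449140820832768134563705458308612249252100 = 44835143901536083460787730821655611393582824127335, so H_112 = 44835143901536083460787730821655611393582824127335/8459186303771933270031071135011330564571916235200; reducing by gcd(44835143901536083460787730821655611393582824127335, 8459186303771933270031071135011330564571916235200) = 55 gives 815184434573383335650686014939192934428778620497/153803387341307877636928566091115101174034840640 ≈ 5.30017. (The PNT-adjacent estimate ln(112) + γ ≈ 5.29571 matches within O(1/n).)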